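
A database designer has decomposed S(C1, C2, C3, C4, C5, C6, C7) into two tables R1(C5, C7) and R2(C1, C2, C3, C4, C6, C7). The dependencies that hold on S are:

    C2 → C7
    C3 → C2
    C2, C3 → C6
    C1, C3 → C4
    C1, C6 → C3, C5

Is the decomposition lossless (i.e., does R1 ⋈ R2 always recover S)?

No

Common attributes: R1 ∩ R2 = {C7}.
No dependency enlarges {C7}, so (C7)⁺ = {C7}.
The closure contains neither all of R1 = {C5, C7} nor all of R2 = {C1, C2, C3, C4, C6, C7}, so the common attributes are not a superkey of either fragment. The join is lossy.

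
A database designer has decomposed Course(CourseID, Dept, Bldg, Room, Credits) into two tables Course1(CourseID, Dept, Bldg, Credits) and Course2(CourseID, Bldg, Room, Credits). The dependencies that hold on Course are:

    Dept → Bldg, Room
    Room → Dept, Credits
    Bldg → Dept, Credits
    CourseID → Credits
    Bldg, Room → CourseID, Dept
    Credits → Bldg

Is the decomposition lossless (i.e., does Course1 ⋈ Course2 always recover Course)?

Yes

Common attributes: Course1 ∩ Course2 = {CourseID, Bldg, Credits}.
Closure of {CourseID, Bldg, Credits}: Bldg → Dept, Credits applies, adding Dept; Dept → Bldg, Room applies, adding Room. So (CourseID, Bldg, Credits)⁺ = {CourseID, Dept, Bldg, Room, Credits}.
This closure contains every attribute of Course1, so Course1 ∩ Course2 → Course1. The join is lossless.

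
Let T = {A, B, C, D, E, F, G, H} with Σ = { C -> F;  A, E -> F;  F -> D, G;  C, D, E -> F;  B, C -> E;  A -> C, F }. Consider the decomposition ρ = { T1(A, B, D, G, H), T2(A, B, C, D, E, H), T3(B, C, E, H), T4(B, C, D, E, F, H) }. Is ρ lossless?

Yes

Chase test. Columns are A, B, C, D, E, F, G, H; row i has aⱼ where attribute j ∈ Ti, else bᵢⱼ.
Initial tableau (one row per fragment):
  row 1: a1 a2 b13 a4 b15 b16 a7 a8
  row 2: a1 a2 a3 a4 a5 b26 b27 a8
  row 3: b31 a2 a3 b34 a5 b36 b37 a8
  row 4: b41 a2 a3 a4 a5 a6 b47 a8
Rows 2 and 3 agree on C; apply C→F and equate their F entries.
Rows 2 and 4 agree on C; apply C→F and equate their F entries.
Rows 2 and 3 agree on F; apply F→D, G and equate their D, G entries.
Rows 2 and 4 agree on F; apply F→D, G and equate their D, G entries.
Rows 1 and 2 agree on A; apply A→C, F and equate their C, F entries.
Rows 1 and 2 agree on F; apply F→D, G and equate their D, G entries.
Rows 1 and 2 agree on B, C; apply B, C→E and equate their E entries.
Row 1 is now all distinguished symbols — the join is lossless.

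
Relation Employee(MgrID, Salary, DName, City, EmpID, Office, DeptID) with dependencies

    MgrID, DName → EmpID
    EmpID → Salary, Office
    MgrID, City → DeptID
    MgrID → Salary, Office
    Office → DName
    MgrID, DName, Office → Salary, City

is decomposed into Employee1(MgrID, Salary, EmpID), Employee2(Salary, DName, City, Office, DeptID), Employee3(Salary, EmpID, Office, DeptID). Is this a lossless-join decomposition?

No

Chase test. Columns are MgrID, Salary, DName, City, EmpID, Office, DeptID; row i has aⱼ where attribute j ∈ Employeei, else bᵢⱼ.
Initial tableau (one row per fragment):
  row 1: a1 a2 b13 b14 a5 b16 b17
  row 2: b21 a2 a3 a4 b25 a6 a7
  row 3: b31 a2 b33 b34 a5 a6 a7
Rows 1 and 3 agree on EmpID; apply EmpID→Salary, Office and equate their Salary, Office entries.
Rows 1 and 2 agree on Office; apply Office→DName and equate their DName entries.
Rows 1 and 3 agree on Office; apply Office→DName and equate their DName entries.
No row becomes fully distinguished — the join is lossy.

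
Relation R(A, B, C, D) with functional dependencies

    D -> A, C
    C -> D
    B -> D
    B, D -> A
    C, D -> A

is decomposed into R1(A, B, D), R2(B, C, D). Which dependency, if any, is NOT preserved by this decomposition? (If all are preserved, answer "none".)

none

D → A, C: restricted closure across fragments reaches A, C.
C → D lies within R2.
B → D lies within R1.
B, D → A lies within R1.
C, D → A: restricted closure across fragments reaches A.
Every dependency is enforceable on the fragments, so the decomposition is dependency-preserving.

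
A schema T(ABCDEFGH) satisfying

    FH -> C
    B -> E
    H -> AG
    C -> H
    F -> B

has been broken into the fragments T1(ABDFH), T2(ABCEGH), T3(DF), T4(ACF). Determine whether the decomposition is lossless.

Chase test. Columns are ABCDEFGH; row i has aⱼ where attribute j ∈ Ti, else bᵢⱼ.
Initial tableau (one row per fragment):
  row 1: a1 a2 b13 a4 b15 a6 b17 a8
  row 2: a1 a2 a3 b24 a5 b26 a7 a8
  row 3: b31 b32 b33 a4 b35 a6 b37 b38
  row 4: a1 b42 a3 b44 b45 a6 b47 b48
Rows 1 and 2 agree on B; apply B→E and equate their E entries.
Rows 1 and 2 agree on H; apply H→AG and equate their AG entries.
Rows 2 and 4 agree on C; apply C→H and equate their H entries.
Rows 1 and 3 agree on F; apply F→B and equate their B entries.
Rows 1 and 4 agree on F; apply F→B and equate their B entries.
Rows 1 and 4 agree on FH; apply FH→C and equate their C entries.
Rows 1 and 3 agree on B; apply B→E and equate their E entries.
Rows 1 and 4 agree on B; apply B→E and equate their E entries.
Rows 1 and 4 agree on H; apply H→AG and equate their AG entries.
Row 1 is now all distinguished symbols — the join is lossless.

Yes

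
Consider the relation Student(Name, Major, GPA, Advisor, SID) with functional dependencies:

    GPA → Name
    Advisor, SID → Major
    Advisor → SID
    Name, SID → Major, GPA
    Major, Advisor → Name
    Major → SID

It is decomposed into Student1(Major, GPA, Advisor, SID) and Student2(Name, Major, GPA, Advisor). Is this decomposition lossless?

Common attributes: Student1 ∩ Student2 = {Major, GPA, Advisor}.
Closure of {Major, GPA, Advisor}: GPA → Name applies, adding Name; Advisor → SID applies, adding SID. So (Major, GPA, Advisor)⁺ = {Name, Major, GPA, Advisor, SID}.
This closure contains every attribute of Student1, so Student1 ∩ Student2 → Student1. The join is lossless.

Yes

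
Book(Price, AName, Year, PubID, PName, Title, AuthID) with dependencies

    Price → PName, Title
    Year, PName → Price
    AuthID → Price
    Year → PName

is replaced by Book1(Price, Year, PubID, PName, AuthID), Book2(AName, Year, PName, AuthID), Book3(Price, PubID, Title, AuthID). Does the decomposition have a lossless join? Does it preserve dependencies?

Lossless test (chase): Rows 1 and 3 agree on Price; apply Price→PName, Title and equate their PName, Title entries. Rows 1 and 2 agree on Year, PName; apply Year, PName→Price and equate their Price entries. Rows 1 and 2 agree on Price; apply Price→PName, Title and equate their PName, Title entries. No row becomes fully distinguished — the join is lossy.
Dependency preservation: Price → PName, Title is not contained in any single fragment, but the restricted closure of its left-hand side across the fragments still reaches the right-hand side; the remaining FDs each lie inside some fragment. All dependencies are preserved.

lossy but dependency-preserving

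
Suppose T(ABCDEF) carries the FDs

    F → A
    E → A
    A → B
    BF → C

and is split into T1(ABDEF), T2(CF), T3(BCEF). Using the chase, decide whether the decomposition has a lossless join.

Chase test. Columns are ABCDEF; row i has aⱼ where attribute j ∈ Ti, else bᵢⱼ.
Initial tableau (one row per fragment):
  row 1: a1 a2 b13 a4 a5 a6
  row 2: b21 b22 a3 b24 b25 a6
  row 3: b31 a2 a3 b34 a5 a6
Rows 1 and 2 agree on F; apply F→A and equate their A entries.
Rows 1 and 3 agree on F; apply F→A and equate their A entries.
Rows 1 and 2 agree on A; apply A→B and equate their B entries.
Rows 1 and 2 agree on BF; apply BF→C and equate their C entries.
Row 1 is now all distinguished symbols — the join is lossless.

Yes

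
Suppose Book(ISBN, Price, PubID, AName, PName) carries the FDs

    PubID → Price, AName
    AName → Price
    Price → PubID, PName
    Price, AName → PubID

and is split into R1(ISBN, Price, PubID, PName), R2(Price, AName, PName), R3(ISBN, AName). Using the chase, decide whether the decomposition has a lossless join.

Yes

Chase test. Columns are ISBN, Price, PubID, AName, PName; row i has aⱼ where attribute j ∈ Ri, else bᵢⱼ.
Initial tableau (one row per fragment):
  row 1: a1 a2 a3 b14 a5
  row 2: b21 a2 b23 a4 a5
  row 3: a1 b32 b33 a4 b35
Rows 2 and 3 agree on AName; apply AName→Price and equate their Price entries.
Rows 1 and 2 agree on Price; apply Price→PubID, PName and equate their PubID, PName entries.
Rows 1 and 3 agree on Price; apply Price→PubID, PName and equate their PubID, PName entries.
Rows 1 and 2 agree on PubID; apply PubID→Price, AName and equate their Price, AName entries.
Row 1 is now all distinguished symbols — the join is lossless.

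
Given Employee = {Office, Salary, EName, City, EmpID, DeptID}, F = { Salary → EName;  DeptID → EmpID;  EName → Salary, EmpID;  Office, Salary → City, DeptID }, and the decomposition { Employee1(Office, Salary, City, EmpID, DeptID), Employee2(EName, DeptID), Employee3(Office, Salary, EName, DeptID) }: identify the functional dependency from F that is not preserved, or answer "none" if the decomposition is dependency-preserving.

none

Salary → EName lies within Employee3.
DeptID → EmpID lies within Employee1.
EName → Salary, EmpID: restricted closure across fragments reaches Salary, EmpID.
Office, Salary → City, DeptID lies within Employee1.
Every dependency is enforceable on the fragments, so the decomposition is dependency-preserving.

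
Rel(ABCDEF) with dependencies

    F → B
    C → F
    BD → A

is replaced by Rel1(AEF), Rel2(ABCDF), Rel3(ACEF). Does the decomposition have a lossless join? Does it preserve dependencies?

lossy but dependency-preserving

Lossless test (chase): Rows 1 and 2 agree on F; apply F→B and equate their B entries. Rows 1 and 3 agree on F; apply F→B and equate their B entries. No row becomes fully distinguished — the join is lossy.
Dependency preservation: every FD's attributes lie within a single fragment, so each can be enforced locally — preserved.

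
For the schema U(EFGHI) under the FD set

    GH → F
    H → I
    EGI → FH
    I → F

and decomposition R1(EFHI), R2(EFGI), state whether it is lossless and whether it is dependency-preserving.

lossy and not dependency-preserving

Lossless test: (EFI)⁺ = {EFI}, which is a superkey of neither fragment — lossy.
Dependency preservation: the restricted closure of {EGI} across the fragments never reaches {FH}, so EGI → FH cannot be enforced without a join — not preserved.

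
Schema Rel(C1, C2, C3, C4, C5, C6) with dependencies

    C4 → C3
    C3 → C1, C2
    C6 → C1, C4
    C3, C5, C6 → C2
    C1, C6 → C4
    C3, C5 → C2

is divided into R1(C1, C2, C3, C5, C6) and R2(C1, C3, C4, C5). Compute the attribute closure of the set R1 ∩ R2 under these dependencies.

R1 ∩ R2 = {C1, C3, C5}.
C3 → C1, C2 applies, adding C2
Closure: {C1, C2, C3, C5}.

C1, C2, C3, C5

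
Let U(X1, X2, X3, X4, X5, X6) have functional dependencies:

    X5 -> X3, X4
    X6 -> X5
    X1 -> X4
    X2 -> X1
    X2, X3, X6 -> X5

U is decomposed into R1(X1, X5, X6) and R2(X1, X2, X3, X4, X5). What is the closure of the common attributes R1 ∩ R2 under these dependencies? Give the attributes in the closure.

X1, X3, X4, X5

R1 ∩ R2 = {X1, X5}.
X5 → X3, X4 applies, adding X3, X4
Closure: {X1, X3, X4, X5}.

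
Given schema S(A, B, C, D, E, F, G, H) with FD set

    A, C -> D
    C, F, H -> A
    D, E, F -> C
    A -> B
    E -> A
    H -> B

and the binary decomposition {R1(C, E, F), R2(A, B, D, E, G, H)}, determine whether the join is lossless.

No

Common attributes: R1 ∩ R2 = {E}.
Closure of {E}: E → A applies, adding A; A → B applies, adding B. So (E)⁺ = {A, B, E}.
The closure contains neither all of R1 = {C, E, F} nor all of R2 = {A, B, D, E, G, H}, so the common attributes are not a superkey of either fragment. The join is lossy.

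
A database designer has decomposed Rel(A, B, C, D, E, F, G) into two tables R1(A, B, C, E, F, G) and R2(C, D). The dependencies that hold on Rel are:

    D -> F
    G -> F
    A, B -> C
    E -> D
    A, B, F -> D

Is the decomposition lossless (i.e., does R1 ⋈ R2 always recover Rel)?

No

Common attributes: R1 ∩ R2 = {C}.
No dependency enlarges {C}, so (C)⁺ = {C}.
The closure contains neither all of R1 = {A, B, C, E, F, G} nor all of R2 = {C, D}, so the common attributes are not a superkey of either fragment. The join is lossy.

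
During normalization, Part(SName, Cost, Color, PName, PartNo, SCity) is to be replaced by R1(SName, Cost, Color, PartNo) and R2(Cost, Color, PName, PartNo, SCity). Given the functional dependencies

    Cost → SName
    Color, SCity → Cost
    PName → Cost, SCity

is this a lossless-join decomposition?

Common attributes: R1 ∩ R2 = {Cost, Color, PartNo}.
Closure of {Cost, Color, PartNo}: Cost → SName applies, adding SName. So (Cost, Color, PartNo)⁺ = {SName, Cost, Color, PartNo}.
This closure contains every attribute of R1, so R1 ∩ R2 → R1. The join is lossless.

Yes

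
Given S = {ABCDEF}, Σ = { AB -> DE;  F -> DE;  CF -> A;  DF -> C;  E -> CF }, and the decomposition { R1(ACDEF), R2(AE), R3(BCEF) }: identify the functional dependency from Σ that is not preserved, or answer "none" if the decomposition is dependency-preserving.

AB -> DE

Check AB → DE: no single fragment contains all of {ABDE}, and the restricted closure of {AB} across the fragments never reaches {DE}.
F → DE is preserved.
CF → A is preserved.
DF → C is preserved.
E → CF is preserved.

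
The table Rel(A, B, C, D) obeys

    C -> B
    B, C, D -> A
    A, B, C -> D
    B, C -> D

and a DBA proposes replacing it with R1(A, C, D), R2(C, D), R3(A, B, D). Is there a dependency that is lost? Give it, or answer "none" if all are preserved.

Check C → B: no single fragment contains all of {B, C}, and the restricted closure of {C} across the fragments never reaches {B}.
B, C, D → A is preserved.
A, B, C → D is preserved.
B, C → D is preserved.

C -> B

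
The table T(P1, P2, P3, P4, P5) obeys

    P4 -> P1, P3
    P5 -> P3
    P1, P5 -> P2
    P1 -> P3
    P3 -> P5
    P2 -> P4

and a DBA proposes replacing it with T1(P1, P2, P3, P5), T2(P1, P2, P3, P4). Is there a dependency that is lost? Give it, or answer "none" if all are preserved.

P4 → P1, P3 lies within T2.
P5 → P3 lies within T1.
P1, P5 → P2 lies within T1.
P1 → P3 lies within T1.
P3 → P5 lies within T1.
P2 → P4 lies within T2.
Every dependency is enforceable on the fragments, so the decomposition is dependency-preserving.

none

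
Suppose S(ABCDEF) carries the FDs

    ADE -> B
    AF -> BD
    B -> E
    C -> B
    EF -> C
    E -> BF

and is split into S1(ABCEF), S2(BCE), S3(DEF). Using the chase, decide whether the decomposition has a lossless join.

No

Chase test. Columns are ABCDEF; row i has aⱼ where attribute j ∈ Si, else bᵢⱼ.
Initial tableau (one row per fragment):
  row 1: a1 a2 a3 b14 a5 a6
  row 2: b21 a2 a3 b24 a5 b26
  row 3: b31 b32 b33 a4 a5 a6
Rows 1 and 3 agree on EF; apply EF→C and equate their C entries.
Rows 1 and 2 agree on E; apply E→BF and equate their BF entries.
Rows 1 and 3 agree on E; apply E→BF and equate their BF entries.
No row becomes fully distinguished — the join is lossy.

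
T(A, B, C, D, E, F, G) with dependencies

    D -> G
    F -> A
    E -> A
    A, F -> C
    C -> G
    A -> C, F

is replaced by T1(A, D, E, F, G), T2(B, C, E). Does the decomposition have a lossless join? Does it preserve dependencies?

lossy and not dependency-preserving

Lossless test: (E)⁺ = {A, C, E, F, G}, which is a superkey of neither fragment — lossy.
Dependency preservation: the restricted closure of {A, F} across the fragments never reaches {C}, so A, F → C cannot be enforced without a join — not preserved.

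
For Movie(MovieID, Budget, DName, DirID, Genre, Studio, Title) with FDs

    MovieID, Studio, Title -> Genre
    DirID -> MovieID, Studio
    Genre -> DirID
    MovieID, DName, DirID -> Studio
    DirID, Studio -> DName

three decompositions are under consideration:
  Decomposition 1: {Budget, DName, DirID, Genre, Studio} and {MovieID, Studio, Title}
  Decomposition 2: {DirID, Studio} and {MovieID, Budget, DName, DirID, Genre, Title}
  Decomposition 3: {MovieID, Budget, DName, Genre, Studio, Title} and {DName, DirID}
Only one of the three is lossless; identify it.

Decomposition 1: common = {Studio}, closure = {Studio} → lossy.
Decomposition 2: common = {DirID}, closure = {MovieID, DName, DirID, Studio} → lossless.
Decomposition 3: common = {DName}, closure = {DName} → lossy.

Decomposition 2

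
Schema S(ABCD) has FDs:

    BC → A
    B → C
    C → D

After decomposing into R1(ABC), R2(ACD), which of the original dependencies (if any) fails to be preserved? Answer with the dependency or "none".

BC → A lies within R1.
B → C lies within R1.
C → D lies within R2.
Every dependency is enforceable on the fragments, so the decomposition is dependency-preserving.

none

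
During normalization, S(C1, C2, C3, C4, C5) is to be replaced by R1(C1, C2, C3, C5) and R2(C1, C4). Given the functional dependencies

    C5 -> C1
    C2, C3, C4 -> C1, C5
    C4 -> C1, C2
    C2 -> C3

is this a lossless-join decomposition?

No

Common attributes: R1 ∩ R2 = {C1}.
No dependency enlarges {C1}, so (C1)⁺ = {C1}.
The closure contains neither all of R1 = {C1, C2, C3, C5} nor all of R2 = {C1, C4}, so the common attributes are not a superkey of either fragment. The join is lossy.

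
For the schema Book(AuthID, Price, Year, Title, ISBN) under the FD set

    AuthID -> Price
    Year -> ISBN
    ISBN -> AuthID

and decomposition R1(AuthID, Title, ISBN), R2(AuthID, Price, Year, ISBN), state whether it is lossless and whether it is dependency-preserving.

lossy but dependency-preserving

Lossless test: (AuthID, ISBN)⁺ = {AuthID, Price, ISBN}, which is a superkey of neither fragment — lossy.
Dependency preservation: every FD's attributes lie within a single fragment, so each can be enforced locally — preserved.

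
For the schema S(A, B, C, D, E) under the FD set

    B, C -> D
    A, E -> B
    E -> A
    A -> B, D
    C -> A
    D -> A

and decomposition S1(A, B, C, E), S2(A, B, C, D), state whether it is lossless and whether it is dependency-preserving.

lossless and dependency-preserving

Lossless test: (A, B, C)⁺ = {A, B, C, D}, which contains all of one fragment — lossless.
Dependency preservation: every FD's attributes lie within a single fragment, so each can be enforced locally — preserved.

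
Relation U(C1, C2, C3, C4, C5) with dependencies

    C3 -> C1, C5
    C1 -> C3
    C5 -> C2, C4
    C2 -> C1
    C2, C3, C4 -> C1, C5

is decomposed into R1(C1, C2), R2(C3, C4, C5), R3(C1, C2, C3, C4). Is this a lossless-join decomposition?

Yes

Chase test. Columns are C1, C2, C3, C4, C5; row i has aⱼ where attribute j ∈ Ri, else bᵢⱼ.
Initial tableau (one row per fragment):
  row 1: a1 a2 b13 b14 b15
  row 2: b21 b22 a3 a4 a5
  row 3: a1 a2 a3 a4 b35
Rows 2 and 3 agree on C3; apply C3→C1, C5 and equate their C1, C5 entries.
Rows 1 and 2 agree on C1; apply C1→C3 and equate their C3 entries.
Rows 2 and 3 agree on C5; apply C5→C2, C4 and equate their C2, C4 entries.
Rows 1 and 2 agree on C3; apply C3→C1, C5 and equate their C1, C5 entries.
Rows 1 and 2 agree on C5; apply C5→C2, C4 and equate their C2, C4 entries.
Row 1 is now all distinguished symbols — the join is lossless.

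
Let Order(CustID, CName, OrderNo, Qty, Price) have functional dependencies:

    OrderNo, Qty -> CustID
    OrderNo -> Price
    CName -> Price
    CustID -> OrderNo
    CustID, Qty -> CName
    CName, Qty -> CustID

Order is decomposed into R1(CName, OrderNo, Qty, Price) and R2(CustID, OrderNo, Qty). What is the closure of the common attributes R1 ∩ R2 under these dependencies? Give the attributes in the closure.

CustID, CName, OrderNo, Qty, Price

R1 ∩ R2 = {OrderNo, Qty}.
OrderNo, Qty → CustID applies, adding CustID
OrderNo → Price applies, adding Price
CustID, Qty → CName applies, adding CName
Closure: {CustID, CName, OrderNo, Qty, Price}.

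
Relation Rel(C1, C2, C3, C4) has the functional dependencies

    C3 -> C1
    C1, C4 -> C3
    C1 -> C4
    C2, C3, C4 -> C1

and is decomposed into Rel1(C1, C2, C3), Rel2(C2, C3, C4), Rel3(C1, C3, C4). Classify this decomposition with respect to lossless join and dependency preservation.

lossless and dependency-preserving

Lossless test (chase): Rows 1 and 2 agree on C3; apply C3→C1 and equate their C1 entries. Rows 1 and 2 agree on C1; apply C1→C4 and equate their C4 entries. Row 1 is now all distinguished symbols — the join is lossless.
Dependency preservation: C2, C3, C4 → C1 is not contained in any single fragment, but the restricted closure of its left-hand side across the fragments still reaches the right-hand side; the remaining FDs each lie inside some fragment. All dependencies are preserved.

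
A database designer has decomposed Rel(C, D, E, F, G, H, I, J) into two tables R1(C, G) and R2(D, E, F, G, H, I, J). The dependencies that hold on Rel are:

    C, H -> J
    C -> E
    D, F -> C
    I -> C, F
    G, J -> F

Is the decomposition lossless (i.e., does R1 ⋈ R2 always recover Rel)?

Common attributes: R1 ∩ R2 = {G}.
No dependency enlarges {G}, so (G)⁺ = {G}.
The closure contains neither all of R1 = {C, G} nor all of R2 = {D, E, F, G, H, I, J}, so the common attributes are not a superkey of either fragment. The join is lossy.

No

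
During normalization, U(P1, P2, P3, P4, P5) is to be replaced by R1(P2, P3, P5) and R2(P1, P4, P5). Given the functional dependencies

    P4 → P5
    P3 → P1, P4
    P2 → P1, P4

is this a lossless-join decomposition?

Common attributes: R1 ∩ R2 = {P5}.
No dependency enlarges {P5}, so (P5)⁺ = {P5}.
The closure contains neither all of R1 = {P2, P3, P5} nor all of R2 = {P1, P4, P5}, so the common attributes are not a superkey of either fragment. The join is lossy.

No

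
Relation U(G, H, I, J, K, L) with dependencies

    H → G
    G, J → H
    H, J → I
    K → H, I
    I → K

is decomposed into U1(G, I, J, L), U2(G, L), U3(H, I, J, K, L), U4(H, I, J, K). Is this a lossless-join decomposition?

Yes

Chase test. Columns are G, H, I, J, K, L; row i has aⱼ where attribute j ∈ Ui, else bᵢⱼ.
Initial tableau (one row per fragment):
  row 1: a1 b12 a3 a4 b15 a6
  row 2: a1 b22 b23 b24 b25 a6
  row 3: b31 a2 a3 a4 a5 a6
  row 4: b41 a2 a3 a4 a5 b46
Rows 3 and 4 agree on H; apply H→G and equate their G entries.
Rows 1 and 3 agree on I; apply I→K and equate their K entries.
Rows 1 and 3 agree on K; apply K→H, I and equate their H, I entries.
Rows 1 and 3 agree on H; apply H→G and equate their G entries.
Row 1 is now all distinguished symbols — the join is lossless.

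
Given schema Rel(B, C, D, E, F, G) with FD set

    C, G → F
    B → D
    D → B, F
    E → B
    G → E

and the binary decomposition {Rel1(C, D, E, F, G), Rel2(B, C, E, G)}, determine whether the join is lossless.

Common attributes: Rel1 ∩ Rel2 = {C, E, G}.
Closure of {C, E, G}: C, G → F applies, adding F; E → B applies, adding B; B → D applies, adding D. So (C, E, G)⁺ = {B, C, D, E, F, G}.
This closure contains every attribute of Rel1, so Rel1 ∩ Rel2 → Rel1. The join is lossless.

Yes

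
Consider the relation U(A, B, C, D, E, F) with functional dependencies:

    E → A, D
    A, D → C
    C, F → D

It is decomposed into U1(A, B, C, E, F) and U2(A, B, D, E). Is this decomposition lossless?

Common attributes: U1 ∩ U2 = {A, B, E}.
Closure of {A, B, E}: E → A, D applies, adding D; A, D → C applies, adding C. So (A, B, E)⁺ = {A, B, C, D, E}.
This closure contains every attribute of U2, so U1 ∩ U2 → U2. The join is lossless.

Yes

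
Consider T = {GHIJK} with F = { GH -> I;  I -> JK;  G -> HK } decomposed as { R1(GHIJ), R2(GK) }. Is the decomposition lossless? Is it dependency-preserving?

Lossless test: (G)⁺ = {GHIJK}, which contains all of one fragment — lossless.
Dependency preservation: the restricted closure of {I} across the fragments never reaches {JK}, so I → JK cannot be enforced without a join — not preserved.

lossless but not dependency-preserving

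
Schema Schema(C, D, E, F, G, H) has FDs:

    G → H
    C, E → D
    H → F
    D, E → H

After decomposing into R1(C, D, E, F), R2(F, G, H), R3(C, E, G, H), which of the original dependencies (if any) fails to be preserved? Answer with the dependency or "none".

Check D, E → H: no single fragment contains all of {D, E, H}, and the restricted closure of {D, E} across the fragments never reaches {H}.
G → H is preserved.
C, E → D is preserved.
H → F is preserved.

D, E → H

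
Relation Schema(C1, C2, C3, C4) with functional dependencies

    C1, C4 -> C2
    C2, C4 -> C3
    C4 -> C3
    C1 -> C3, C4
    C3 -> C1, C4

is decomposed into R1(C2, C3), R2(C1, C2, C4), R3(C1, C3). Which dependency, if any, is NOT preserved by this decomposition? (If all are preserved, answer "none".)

C1, C4 → C2 lies within R2.
C2, C4 → C3: restricted closure across fragments reaches C3.
C4 → C3: restricted closure across fragments reaches C3.
C1 → C3, C4: restricted closure across fragments reaches C3, C4.
C3 → C1, C4: restricted closure across fragments reaches C1, C4.
Every dependency is enforceable on the fragments, so the decomposition is dependency-preserving.

none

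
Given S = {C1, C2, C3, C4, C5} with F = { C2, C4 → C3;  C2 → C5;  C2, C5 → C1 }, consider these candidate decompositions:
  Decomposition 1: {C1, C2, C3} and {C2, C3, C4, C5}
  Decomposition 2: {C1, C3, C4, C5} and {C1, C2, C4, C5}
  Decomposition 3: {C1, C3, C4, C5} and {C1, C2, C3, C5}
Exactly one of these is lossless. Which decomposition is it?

Decomposition 1: common = {C2, C3}, closure = {C1, C2, C3, C5} → lossless.
Decomposition 2: common = {C1, C4, C5}, closure = {C1, C4, C5} → lossy.
Decomposition 3: common = {C1, C3, C5}, closure = {C1, C3, C5} → lossy.

Decomposition 1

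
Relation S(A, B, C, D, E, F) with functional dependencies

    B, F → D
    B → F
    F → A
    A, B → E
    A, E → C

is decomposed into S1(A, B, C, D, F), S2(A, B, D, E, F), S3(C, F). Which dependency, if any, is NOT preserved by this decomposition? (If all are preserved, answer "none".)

Check A, E → C: no single fragment contains all of {A, C, E}, and the restricted closure of {A, E} across the fragments never reaches {C}.
B, F → D is preserved.
B → F is preserved.
F → A is preserved.
A, B → E is preserved.

A, E → C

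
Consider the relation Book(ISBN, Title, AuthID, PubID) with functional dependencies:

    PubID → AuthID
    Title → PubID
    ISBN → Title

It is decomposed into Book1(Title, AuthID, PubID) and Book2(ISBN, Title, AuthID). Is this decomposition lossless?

Yes

Common attributes: Book1 ∩ Book2 = {Title, AuthID}.
Closure of {Title, AuthID}: Title → PubID applies, adding PubID. So (Title, AuthID)⁺ = {Title, AuthID, PubID}.
This closure contains every attribute of Book1, so Book1 ∩ Book2 → Book1. The join is lossless.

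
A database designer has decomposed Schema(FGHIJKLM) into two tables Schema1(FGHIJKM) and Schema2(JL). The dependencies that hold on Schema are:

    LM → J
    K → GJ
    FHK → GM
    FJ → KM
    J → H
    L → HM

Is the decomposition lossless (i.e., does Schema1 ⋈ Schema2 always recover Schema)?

No

Common attributes: Schema1 ∩ Schema2 = {J}.
Closure of {J}: J → H applies, adding H. So (J)⁺ = {HJ}.
The closure contains neither all of Schema1 = {FGHIJKM} nor all of Schema2 = {JL}, so the common attributes are not a superkey of either fragment. The join is lossy.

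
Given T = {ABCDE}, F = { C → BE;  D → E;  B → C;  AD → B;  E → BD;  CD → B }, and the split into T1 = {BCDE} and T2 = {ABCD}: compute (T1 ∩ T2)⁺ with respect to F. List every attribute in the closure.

BCDE

T1 ∩ T2 = {BCD}.
C → BE applies, adding E
Closure: {BCDE}.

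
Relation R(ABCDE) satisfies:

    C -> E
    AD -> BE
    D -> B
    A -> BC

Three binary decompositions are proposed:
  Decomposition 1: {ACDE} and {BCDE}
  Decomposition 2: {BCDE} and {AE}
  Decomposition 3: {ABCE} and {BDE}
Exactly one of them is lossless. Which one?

Decomposition 1: common = {CDE}, closure = {BCDE} → lossless.
Decomposition 2: common = {E}, closure = {E} → lossy.
Decomposition 3: common = {BE}, closure = {BE} → lossy.

Decomposition 1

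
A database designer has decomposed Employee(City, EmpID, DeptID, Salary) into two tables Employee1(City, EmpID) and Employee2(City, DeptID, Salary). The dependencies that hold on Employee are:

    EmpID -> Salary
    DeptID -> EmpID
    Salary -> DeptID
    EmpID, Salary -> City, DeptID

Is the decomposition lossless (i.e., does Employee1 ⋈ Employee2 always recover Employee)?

Common attributes: Employee1 ∩ Employee2 = {City}.
No dependency enlarges {City}, so (City)⁺ = {City}.
The closure contains neither all of Employee1 = {City, EmpID} nor all of Employee2 = {City, DeptID, Salary}, so the common attributes are not a superkey of either fragment. The join is lossy.

No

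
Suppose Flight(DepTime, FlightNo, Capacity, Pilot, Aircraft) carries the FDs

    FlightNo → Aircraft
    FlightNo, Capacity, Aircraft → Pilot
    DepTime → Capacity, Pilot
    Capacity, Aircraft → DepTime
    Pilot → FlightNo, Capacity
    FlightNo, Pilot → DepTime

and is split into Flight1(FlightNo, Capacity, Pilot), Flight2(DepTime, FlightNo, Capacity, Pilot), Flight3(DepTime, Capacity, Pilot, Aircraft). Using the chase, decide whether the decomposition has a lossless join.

Chase test. Columns are DepTime, FlightNo, Capacity, Pilot, Aircraft; row i has aⱼ where attribute j ∈ Flighti, else bᵢⱼ.
Initial tableau (one row per fragment):
  row 1: b11 a2 a3 a4 b15
  row 2: a1 a2 a3 a4 b25
  row 3: a1 b32 a3 a4 a5
Rows 1 and 2 agree on FlightNo; apply FlightNo→Aircraft and equate their Aircraft entries.
Rows 1 and 2 agree on Capacity, Aircraft; apply Capacity, Aircraft→DepTime and equate their DepTime entries.
Rows 1 and 3 agree on Pilot; apply Pilot→FlightNo, Capacity and equate their FlightNo, Capacity entries.
Rows 1 and 3 agree on FlightNo; apply FlightNo→Aircraft and equate their Aircraft entries.
Row 1 is now all distinguished symbols — the join is lossless.

Yes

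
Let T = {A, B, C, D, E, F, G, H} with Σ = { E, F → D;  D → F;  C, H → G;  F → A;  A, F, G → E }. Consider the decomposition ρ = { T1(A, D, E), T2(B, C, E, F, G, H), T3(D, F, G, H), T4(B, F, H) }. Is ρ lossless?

Chase test. Columns are A, B, C, D, E, F, G, H; row i has aⱼ where attribute j ∈ Ti, else bᵢⱼ.
Initial tableau (one row per fragment):
  row 1: a1 b12 b13 a4 a5 b16 b17 b18
  row 2: b21 a2 a3 b24 a5 a6 a7 a8
  row 3: b31 b32 b33 a4 b35 a6 a7 a8
  row 4: b41 a2 b43 b44 b45 a6 b47 a8
Rows 1 and 3 agree on D; apply D→F and equate their F entries.
Rows 1 and 2 agree on F; apply F→A and equate their A entries.
Rows 1 and 3 agree on F; apply F→A and equate their A entries.
Rows 1 and 4 agree on F; apply F→A and equate their A entries.
Rows 2 and 3 agree on A, F, G; apply A, F, G→E and equate their E entries.
Rows 1 and 2 agree on E, F; apply E, F→D and equate their D entries.
Row 2 is now all distinguished symbols — the join is lossless.

Yes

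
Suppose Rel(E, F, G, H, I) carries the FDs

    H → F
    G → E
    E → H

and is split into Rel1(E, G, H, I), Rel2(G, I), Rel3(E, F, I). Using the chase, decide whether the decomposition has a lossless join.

Yes

Chase test. Columns are E, F, G, H, I; row i has aⱼ where attribute j ∈ Reli, else bᵢⱼ.
Initial tableau (one row per fragment):
  row 1: a1 b12 a3 a4 a5
  row 2: b21 b22 a3 b24 a5
  row 3: a1 a2 b33 b34 a5
Rows 1 and 2 agree on G; apply G→E and equate their E entries.
Rows 1 and 2 agree on E; apply E→H and equate their H entries.
Rows 1 and 3 agree on E; apply E→H and equate their H entries.
Rows 1 and 2 agree on H; apply H→F and equate their F entries.
Rows 1 and 3 agree on H; apply H→F and equate their F entries.
Row 1 is now all distinguished symbols — the join is lossless.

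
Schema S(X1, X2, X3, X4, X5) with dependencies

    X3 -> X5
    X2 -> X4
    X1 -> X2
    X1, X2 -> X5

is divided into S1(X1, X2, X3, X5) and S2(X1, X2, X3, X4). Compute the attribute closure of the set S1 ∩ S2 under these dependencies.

S1 ∩ S2 = {X1, X2, X3}.
X3 → X5 applies, adding X5
X2 → X4 applies, adding X4
Closure: {X1, X2, X3, X4, X5}.

X1, X2, X3, X4, X5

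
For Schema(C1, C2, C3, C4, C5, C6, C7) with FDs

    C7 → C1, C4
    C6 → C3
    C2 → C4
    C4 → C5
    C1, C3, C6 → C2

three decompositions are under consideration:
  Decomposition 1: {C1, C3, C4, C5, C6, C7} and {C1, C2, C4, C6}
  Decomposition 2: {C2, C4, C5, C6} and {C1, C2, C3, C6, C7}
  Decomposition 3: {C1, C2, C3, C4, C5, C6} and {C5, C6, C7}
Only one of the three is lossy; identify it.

Decomposition 3

Decomposition 1: common = {C1, C4, C6}, closure = {C1, C2, C3, C4, C5, C6} → lossless.
Decomposition 2: common = {C2, C6}, closure = {C2, C3, C4, C5, C6} → lossless.
Decomposition 3: common = {C5, C6}, closure = {C3, C5, C6} → lossy.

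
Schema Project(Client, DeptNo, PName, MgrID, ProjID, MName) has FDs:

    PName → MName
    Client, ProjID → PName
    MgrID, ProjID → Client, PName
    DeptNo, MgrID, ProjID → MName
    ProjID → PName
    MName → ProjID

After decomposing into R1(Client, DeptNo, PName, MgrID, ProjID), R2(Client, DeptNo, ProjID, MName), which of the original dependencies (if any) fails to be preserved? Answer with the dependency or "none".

none

PName → MName: restricted closure across fragments reaches MName.
Client, ProjID → PName lies within R1.
MgrID, ProjID → Client, PName lies within R1.
DeptNo, MgrID, ProjID → MName: restricted closure across fragments reaches MName.
ProjID → PName lies within R1.
MName → ProjID lies within R2.
Every dependency is enforceable on the fragments, so the decomposition is dependency-preserving.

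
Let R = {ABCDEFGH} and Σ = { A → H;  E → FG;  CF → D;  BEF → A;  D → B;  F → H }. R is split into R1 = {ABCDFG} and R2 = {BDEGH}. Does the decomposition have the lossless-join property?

Common attributes: R1 ∩ R2 = {BDG}.
No dependency enlarges {BDG}, so (BDG)⁺ = {BDG}.
The closure contains neither all of R1 = {ABCDFG} nor all of R2 = {BDEGH}, so the common attributes are not a superkey of either fragment. The join is lossy.

No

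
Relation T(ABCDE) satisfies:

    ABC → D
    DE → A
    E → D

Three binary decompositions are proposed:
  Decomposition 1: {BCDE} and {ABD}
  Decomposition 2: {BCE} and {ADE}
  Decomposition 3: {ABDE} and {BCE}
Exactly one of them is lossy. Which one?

Decomposition 1: common = {BD}, closure = {BD} → lossy.
Decomposition 2: common = {E}, closure = {ADE} → lossless.
Decomposition 3: common = {BE}, closure = {ABDE} → lossless.

Decomposition 1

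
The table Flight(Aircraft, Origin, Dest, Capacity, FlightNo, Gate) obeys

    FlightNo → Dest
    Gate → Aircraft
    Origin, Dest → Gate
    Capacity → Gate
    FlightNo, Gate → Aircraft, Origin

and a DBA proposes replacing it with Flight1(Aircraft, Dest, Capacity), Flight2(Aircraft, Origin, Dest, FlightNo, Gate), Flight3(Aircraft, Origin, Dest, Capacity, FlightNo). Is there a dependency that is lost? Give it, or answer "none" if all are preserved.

Check Capacity → Gate: no single fragment contains all of {Capacity, Gate}, and the restricted closure of {Capacity} across the fragments never reaches {Gate}.
FlightNo → Dest is preserved.
Gate → Aircraft is preserved.
Origin, Dest → Gate is preserved.
FlightNo, Gate → Aircraft, Origin is preserved.

Capacity → Gate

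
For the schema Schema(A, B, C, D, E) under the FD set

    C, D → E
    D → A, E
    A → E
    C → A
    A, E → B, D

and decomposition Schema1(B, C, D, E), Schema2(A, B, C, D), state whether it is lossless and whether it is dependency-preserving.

Lossless test: (B, C, D)⁺ = {A, B, C, D, E}, which contains all of one fragment — lossless.
Dependency preservation: D → A, E; A → E; A, E → B, D are not contained in any single fragment, but the restricted closure of each left-hand side across the fragments still reaches the right-hand side; the remaining FDs each lie inside some fragment. All dependencies are preserved.

lossless and dependency-preserving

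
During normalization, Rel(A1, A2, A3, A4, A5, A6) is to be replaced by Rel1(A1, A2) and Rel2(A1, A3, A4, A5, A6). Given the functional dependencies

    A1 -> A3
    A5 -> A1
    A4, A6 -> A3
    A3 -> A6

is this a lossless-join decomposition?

No

Common attributes: Rel1 ∩ Rel2 = {A1}.
Closure of {A1}: A1 → A3 applies, adding A3; A3 → A6 applies, adding A6. So (A1)⁺ = {A1, A3, A6}.
The closure contains neither all of Rel1 = {A1, A2} nor all of Rel2 = {A1, A3, A4, A5, A6}, so the common attributes are not a superkey of either fragment. The join is lossy.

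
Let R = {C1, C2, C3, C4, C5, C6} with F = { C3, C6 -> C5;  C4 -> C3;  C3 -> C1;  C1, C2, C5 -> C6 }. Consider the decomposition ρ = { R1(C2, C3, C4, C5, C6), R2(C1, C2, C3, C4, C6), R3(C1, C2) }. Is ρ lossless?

Yes

Chase test. Columns are C1, C2, C3, C4, C5, C6; row i has aⱼ where attribute j ∈ Ri, else bᵢⱼ.
Initial tableau (one row per fragment):
  row 1: b11 a2 a3 a4 a5 a6
  row 2: a1 a2 a3 a4 b25 a6
  row 3: a1 a2 b33 b34 b35 b36
Rows 1 and 2 agree on C3, C6; apply C3, C6→C5 and equate their C5 entries.
Rows 1 and 2 agree on C3; apply C3→C1 and equate their C1 entries.
Row 1 is now all distinguished symbols — the join is lossless.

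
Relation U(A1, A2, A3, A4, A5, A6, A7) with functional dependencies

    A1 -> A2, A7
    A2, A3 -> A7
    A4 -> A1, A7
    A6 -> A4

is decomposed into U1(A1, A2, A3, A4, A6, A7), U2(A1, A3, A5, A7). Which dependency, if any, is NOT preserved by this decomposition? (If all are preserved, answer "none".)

A1 → A2, A7 lies within U1.
A2, A3 → A7 lies within U1.
A4 → A1, A7 lies within U1.
A6 → A4 lies within U1.
Every dependency is enforceable on the fragments, so the decomposition is dependency-preserving.

none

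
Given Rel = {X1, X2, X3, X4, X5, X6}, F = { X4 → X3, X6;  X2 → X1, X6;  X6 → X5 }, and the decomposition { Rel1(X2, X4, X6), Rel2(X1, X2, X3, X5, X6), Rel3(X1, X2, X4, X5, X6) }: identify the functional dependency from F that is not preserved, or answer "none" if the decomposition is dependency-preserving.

Check X4 → X3, X6: no single fragment contains all of {X3, X4, X6}, and the restricted closure of {X4} across the fragments never reaches {X3, X6}.
X2 → X1, X6 is preserved.
X6 → X5 is preserved.

X4 → X3, X6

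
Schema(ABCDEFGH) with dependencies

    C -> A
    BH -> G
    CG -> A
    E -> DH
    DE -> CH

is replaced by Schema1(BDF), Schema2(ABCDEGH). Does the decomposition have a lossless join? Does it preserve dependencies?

Lossless test: (BD)⁺ = {BD}, which is a superkey of neither fragment — lossy.
Dependency preservation: every FD's attributes lie within a single fragment, so each can be enforced locally — preserved.

lossy but dependency-preserving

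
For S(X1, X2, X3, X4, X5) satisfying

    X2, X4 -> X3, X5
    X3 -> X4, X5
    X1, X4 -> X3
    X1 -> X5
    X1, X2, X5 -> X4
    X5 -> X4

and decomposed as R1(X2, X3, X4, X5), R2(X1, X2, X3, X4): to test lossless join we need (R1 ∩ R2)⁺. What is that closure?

X2, X3, X4, X5

R1 ∩ R2 = {X2, X3, X4}.
X2, X4 → X3, X5 applies, adding X5
Closure: {X2, X3, X4, X5}.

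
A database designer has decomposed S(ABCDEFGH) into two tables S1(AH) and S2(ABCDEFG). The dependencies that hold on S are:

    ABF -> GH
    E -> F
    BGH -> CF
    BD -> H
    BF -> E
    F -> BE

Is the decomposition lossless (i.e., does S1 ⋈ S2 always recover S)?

Common attributes: S1 ∩ S2 = {A}.
No dependency enlarges {A}, so (A)⁺ = {A}.
The closure contains neither all of S1 = {AH} nor all of S2 = {ABCDEFG}, so the common attributes are not a superkey of either fragment. The join is lossy.

No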